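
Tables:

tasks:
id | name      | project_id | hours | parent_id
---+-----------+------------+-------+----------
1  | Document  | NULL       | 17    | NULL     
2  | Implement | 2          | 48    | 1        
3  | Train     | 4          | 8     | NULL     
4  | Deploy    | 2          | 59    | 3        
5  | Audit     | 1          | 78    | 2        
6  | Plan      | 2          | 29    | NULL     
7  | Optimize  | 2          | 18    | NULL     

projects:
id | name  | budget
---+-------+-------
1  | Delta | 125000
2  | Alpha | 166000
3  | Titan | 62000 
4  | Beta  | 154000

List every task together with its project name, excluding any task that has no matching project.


INNER JOIN keeps only tasks rows whose project_id matches an id in projects. Walk through each task:
  - task 1 (Document): project_id=NULL, no match -> dropped
  - task 2 (Implement): project_id=2 -> matches Alpha
  - task 3 (Train): project_id=4 -> matches Beta
  - task 4 (Deploy): project_id=2 -> matches Alpha
  - task 5 (Audit): project_id=1 -> matches Delta
  - task 6 (Plan): project_id=2 -> matches Alpha
  - task 7 (Optimize): project_id=2 -> matches Alpha
So 1 of 7 rows is dropped.

SQL:
SELECT a.name, b.name AS project
FROM tasks a
INNER JOIN projects b ON a.project_id = b.id

Result:
name      | project
----------+--------
Implement | Alpha  
Train     | Beta   
Deploy    | Alpha  
Audit     | Delta  
Plan      | Alpha  
Optimize  | Alpha  


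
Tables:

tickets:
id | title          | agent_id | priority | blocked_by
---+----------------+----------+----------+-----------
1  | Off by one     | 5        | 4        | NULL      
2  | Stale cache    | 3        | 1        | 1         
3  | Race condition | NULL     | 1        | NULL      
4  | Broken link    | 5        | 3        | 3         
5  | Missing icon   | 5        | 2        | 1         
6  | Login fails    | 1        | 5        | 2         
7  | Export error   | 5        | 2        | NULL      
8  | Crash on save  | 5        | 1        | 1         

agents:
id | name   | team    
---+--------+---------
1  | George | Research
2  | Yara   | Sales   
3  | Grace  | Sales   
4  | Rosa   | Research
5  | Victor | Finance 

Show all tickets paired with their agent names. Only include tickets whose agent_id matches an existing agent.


INNER JOIN keeps only tickets rows whose agent_id matches an id in agents. Walk through each ticket:
  - ticket 1 (Off by one): agent_id=5 -> matches Victor
  - ticket 2 (Stale cache): agent_id=3 -> matches Grace
  - ticket 3 (Race condition): agent_id=NULL, no match -> dropped
  - ticket 4 (Broken link): agent_id=5 -> matches Victor
  - ticket 5 (Missing icon): agent_id=5 -> matches Victor
  - ticket 6 (Login fails): agent_id=1 -> matches George
  - ticket 7 (Export error): agent_id=5 -> matches Victor
  - ticket 8 (Crash on save): agent_id=5 -> matches Victor
So 1 of 8 rows is dropped.

SQL:
SELECT a.title, b.name AS agent
FROM tickets a
INNER JOIN agents b ON a.agent_id = b.id

Result:
title         | agent 
--------------+-------
Off by one    | Victor
Stale cache   | Grace 
Broken link   | Victor
Missing icon  | Victor
Login fails   | George
Export error  | Victor
Crash on save | Victor


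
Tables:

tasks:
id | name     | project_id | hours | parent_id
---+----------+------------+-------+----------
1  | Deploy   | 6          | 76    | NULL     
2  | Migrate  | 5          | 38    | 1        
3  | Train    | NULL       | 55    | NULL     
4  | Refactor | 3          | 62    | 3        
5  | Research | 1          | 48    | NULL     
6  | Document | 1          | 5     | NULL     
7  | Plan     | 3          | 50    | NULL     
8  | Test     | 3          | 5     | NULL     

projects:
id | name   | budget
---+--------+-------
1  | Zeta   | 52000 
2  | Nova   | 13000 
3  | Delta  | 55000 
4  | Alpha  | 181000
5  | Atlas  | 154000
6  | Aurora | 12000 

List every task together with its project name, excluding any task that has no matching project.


INNER JOIN keeps only tasks rows whose project_id matches an id in projects. Walk through each task:
  - task 1 (Deploy): project_id=6 -> matches Aurora
  - task 2 (Migrate): project_id=5 -> matches Atlas
  - task 3 (Train): project_id=NULL, no match -> dropped
  - task 4 (Refactor): project_id=3 -> matches Delta
  - task 5 (Research): project_id=1 -> matches Zeta
  - task 6 (Document): project_id=1 -> matches Zeta
  - task 7 (Plan): project_id=3 -> matches Delta
  - task 8 (Test): project_id=3 -> matches Delta
So 1 of 8 rows is dropped.

SQL:
SELECT a.name, b.name AS project
FROM tasks a
INNER JOIN projects b ON a.project_id = b.id

Result:
name     | project
---------+--------
Deploy   | Aurora 
Migrate  | Atlas  
Refactor | Delta  
Research | Zeta   
Document | Zeta   
Plan     | Delta  
Test     | Delta  


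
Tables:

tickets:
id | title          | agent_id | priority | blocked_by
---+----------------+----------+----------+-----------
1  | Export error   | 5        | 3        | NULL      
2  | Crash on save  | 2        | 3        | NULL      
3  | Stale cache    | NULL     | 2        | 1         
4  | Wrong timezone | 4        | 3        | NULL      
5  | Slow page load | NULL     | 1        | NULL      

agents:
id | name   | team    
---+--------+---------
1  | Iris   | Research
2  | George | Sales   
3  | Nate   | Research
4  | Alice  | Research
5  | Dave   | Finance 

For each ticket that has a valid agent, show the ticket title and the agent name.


INNER JOIN keeps only tickets rows whose agent_id matches an id in agents. Walk through each ticket:
  - ticket 1 (Export error): agent_id=5 -> matches Dave
  - ticket 2 (Crash on save): agent_id=2 -> matches George
  - ticket 3 (Stale cache): agent_id=NULL, no match -> dropped
  - ticket 4 (Wrong timezone): agent_id=4 -> matches Alice
  - ticket 5 (Slow page load): agent_id=NULL, no match -> dropped
So 2 of 5 rows are dropped.

SQL:
SELECT a.title, b.name AS agent
FROM tickets a
INNER JOIN agents b ON a.agent_id = b.id

Result:
title          | agent 
---------------+-------
Export error   | Dave  
Crash on save  | George
Wrong timezone | Alice 


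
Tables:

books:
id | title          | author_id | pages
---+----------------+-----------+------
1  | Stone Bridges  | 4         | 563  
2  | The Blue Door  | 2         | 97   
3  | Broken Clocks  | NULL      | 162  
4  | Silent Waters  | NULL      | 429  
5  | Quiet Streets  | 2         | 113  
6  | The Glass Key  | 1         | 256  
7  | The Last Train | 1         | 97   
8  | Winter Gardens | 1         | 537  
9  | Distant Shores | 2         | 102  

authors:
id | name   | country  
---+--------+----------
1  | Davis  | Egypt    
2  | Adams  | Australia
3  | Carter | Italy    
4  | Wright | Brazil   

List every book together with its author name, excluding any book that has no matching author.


INNER JOIN keeps only books rows whose author_id matches an id in authors. Walk through each book:
  - book 1 (Stone Bridges): author_id=4 -> matches Wright
  - book 2 (The Blue Door): author_id=2 -> matches Adams
  - book 3 (Broken Clocks): author_id=NULL, no match -> dropped
  - book 4 (Silent Waters): author_id=NULL, no match -> dropped
  - book 5 (Quiet Streets): author_id=2 -> matches Adams
  - book 6 (The Glass Key): author_id=1 -> matches Davis
  - book 7 (The Last Train): author_id=1 -> matches Davis
  - book 8 (Winter Gardens): author_id=1 -> matches Davis
  - book 9 (Distant Shores): author_id=2 -> matches Adams
So 2 of 9 rows are dropped.

SQL:
SELECT a.title, b.name AS author
FROM books a
INNER JOIN authors b ON a.author_id = b.id

Result:
title          | author
---------------+-------
Stone Bridges  | Wright
The Blue Door  | Adams 
Quiet Streets  | Adams 
The Glass Key  | Davis 
The Last Train | Davis 
Winter Gardens | Davis 
Distant Shores | Adams 


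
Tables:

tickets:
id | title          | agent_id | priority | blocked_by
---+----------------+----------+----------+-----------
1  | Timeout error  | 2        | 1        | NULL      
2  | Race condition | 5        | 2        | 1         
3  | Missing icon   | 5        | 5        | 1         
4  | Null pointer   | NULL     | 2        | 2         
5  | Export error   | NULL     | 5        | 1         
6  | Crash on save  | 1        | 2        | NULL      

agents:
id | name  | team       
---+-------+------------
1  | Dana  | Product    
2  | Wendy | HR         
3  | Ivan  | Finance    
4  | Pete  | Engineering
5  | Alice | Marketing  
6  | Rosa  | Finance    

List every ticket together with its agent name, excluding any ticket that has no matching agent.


INNER JOIN keeps only tickets rows whose agent_id matches an id in agents. Walk through each ticket:
  - ticket 1 (Timeout error): agent_id=2 -> matches Wendy
  - ticket 2 (Race condition): agent_id=5 -> matches Alice
  - ticket 3 (Missing icon): agent_id=5 -> matches Alice
  - ticket 4 (Null pointer): agent_id=NULL, no match -> dropped
  - ticket 5 (Export error): agent_id=NULL, no match -> dropped
  - ticket 6 (Crash on save): agent_id=1 -> matches Dana
So 2 of 6 rows are dropped.

SQL:
SELECT a.title, b.name AS agent
FROM tickets a
INNER JOIN agents b ON a.agent_id = b.id

Result:
title          | agent
---------------+------
Timeout error  | Wendy
Race condition | Alice
Missing icon   | Alice
Crash on save  | Dana 


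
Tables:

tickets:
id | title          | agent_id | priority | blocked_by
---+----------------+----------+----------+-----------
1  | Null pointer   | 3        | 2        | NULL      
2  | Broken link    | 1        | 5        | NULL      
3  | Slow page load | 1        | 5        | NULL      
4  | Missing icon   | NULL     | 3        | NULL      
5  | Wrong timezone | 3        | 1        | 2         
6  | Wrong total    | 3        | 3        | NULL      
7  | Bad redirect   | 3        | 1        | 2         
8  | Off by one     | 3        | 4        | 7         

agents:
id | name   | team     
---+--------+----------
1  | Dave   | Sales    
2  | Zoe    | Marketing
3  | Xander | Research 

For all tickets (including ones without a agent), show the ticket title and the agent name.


LEFT JOIN keeps every row from tickets (the left table); where agent_id has no match in agents, the agent columns become NULL. Walk through each ticket:
  - ticket 1 (Null pointer): agent_id=3 -> matches Xander
  - ticket 2 (Broken link): agent_id=1 -> matches Dave
  - ticket 3 (Slow page load): agent_id=1 -> matches Dave
  - ticket 4 (Missing icon): agent_id=NULL, no match -> kept with NULL
  - ticket 5 (Wrong timezone): agent_id=3 -> matches Xander
  - ticket 6 (Wrong total): agent_id=3 -> matches Xander
  - ticket 7 (Bad redirect): agent_id=3 -> matches Xander
  - ticket 8 (Off by one): agent_id=3 -> matches Xander
All 8 rows appear; 1 has NULL agent.

SQL:
SELECT a.title, b.name AS agent
FROM tickets a
LEFT JOIN agents b ON a.agent_id = b.id

Result:
title          | agent 
---------------+-------
Null pointer   | Xander
Broken link    | Dave  
Slow page load | Dave  
Missing icon   | NULL  
Wrong timezone | Xander
Wrong total    | Xander
Bad redirect   | Xander
Off by one     | Xander


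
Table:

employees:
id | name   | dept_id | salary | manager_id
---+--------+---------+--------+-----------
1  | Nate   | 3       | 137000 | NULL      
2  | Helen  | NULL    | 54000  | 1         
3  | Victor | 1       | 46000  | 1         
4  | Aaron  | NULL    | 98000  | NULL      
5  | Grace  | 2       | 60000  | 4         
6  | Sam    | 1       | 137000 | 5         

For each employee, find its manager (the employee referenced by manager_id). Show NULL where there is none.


This is a self-join: employees is joined to a second copy of itself, matching each row's manager_id to another row's id. Use LEFT JOIN so rows with manager_id=NULL are kept.
  - employee 1 (Nate): manager_id=NULL -> NULL
  - employee 2 (Helen): manager_id=1 -> Nate
  - employee 3 (Victor): manager_id=1 -> Nate
  - employee 4 (Aaron): manager_id=NULL -> NULL
  - employee 5 (Grace): manager_id=4 -> Aaron
  - employee 6 (Sam): manager_id=5 -> Grace

SQL:
SELECT a.name AS item, b.name AS manager
FROM employees a
LEFT JOIN employees b ON a.manager_id = b.id

Result:
item   | manager
-------+--------
Nate   | NULL   
Helen  | Nate   
Victor | Nate   
Aaron  | NULL   
Grace  | Aaron  
Sam    | Grace  


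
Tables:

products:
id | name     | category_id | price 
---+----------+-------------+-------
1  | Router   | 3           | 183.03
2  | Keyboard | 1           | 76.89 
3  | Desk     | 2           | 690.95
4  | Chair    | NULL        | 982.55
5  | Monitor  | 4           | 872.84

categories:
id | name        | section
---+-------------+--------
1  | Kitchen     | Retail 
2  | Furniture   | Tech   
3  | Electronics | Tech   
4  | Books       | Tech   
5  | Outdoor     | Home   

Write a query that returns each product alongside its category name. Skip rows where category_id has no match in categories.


INNER JOIN keeps only products rows whose category_id matches an id in categories. Walk through each product:
  - product 1 (Router): category_id=3 -> matches Electronics
  - product 2 (Keyboard): category_id=1 -> matches Kitchen
  - product 3 (Desk): category_id=2 -> matches Furniture
  - product 4 (Chair): category_id=NULL, no match -> dropped
  - product 5 (Monitor): category_id=4 -> matches Books
So 1 of 5 rows is dropped.

SQL:
SELECT a.name, b.name AS category
FROM products a
INNER JOIN categories b ON a.category_id = b.id

Result:
name     | category   
---------+------------
Router   | Electronics
Keyboard | Kitchen    
Desk     | Furniture  
Monitor  | Books      


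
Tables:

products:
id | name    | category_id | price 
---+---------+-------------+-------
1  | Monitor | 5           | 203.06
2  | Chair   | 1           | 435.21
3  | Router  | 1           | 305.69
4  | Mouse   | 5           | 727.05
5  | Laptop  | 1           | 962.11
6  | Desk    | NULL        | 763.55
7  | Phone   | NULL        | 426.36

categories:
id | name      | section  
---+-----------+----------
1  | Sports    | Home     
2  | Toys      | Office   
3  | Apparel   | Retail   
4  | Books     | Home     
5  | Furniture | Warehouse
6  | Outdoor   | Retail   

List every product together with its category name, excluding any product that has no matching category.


INNER JOIN keeps only products rows whose category_id matches an id in categories. Walk through each product:
  - product 1 (Monitor): category_id=5 -> matches Furniture
  - product 2 (Chair): category_id=1 -> matches Sports
  - product 3 (Router): category_id=1 -> matches Sports
  - product 4 (Mouse): category_id=5 -> matches Furniture
  - product 5 (Laptop): category_id=1 -> matches Sports
  - product 6 (Desk): category_id=NULL, no match -> dropped
  - product 7 (Phone): category_id=NULL, no match -> dropped
So 2 of 7 rows are dropped.

SQL:
SELECT a.name, b.name AS category
FROM products a
INNER JOIN categories b ON a.category_id = b.id

Result:
name    | category 
--------+----------
Monitor | Furniture
Chair   | Sports   
Router  | Sports   
Mouse   | Furniture
Laptop  | Sports   


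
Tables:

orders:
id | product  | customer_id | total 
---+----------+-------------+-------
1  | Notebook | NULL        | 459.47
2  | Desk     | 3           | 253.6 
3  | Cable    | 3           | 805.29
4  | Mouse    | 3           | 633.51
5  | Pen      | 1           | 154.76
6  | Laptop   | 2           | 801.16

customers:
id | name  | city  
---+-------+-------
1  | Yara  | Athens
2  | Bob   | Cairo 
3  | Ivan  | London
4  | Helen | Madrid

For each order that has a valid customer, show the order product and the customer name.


INNER JOIN keeps only orders rows whose customer_id matches an id in customers. Walk through each order:
  - order 1 (Notebook): customer_id=NULL, no match -> dropped
  - order 2 (Desk): customer_id=3 -> matches Ivan
  - order 3 (Cable): customer_id=3 -> matches Ivan
  - order 4 (Mouse): customer_id=3 -> matches Ivan
  - order 5 (Pen): customer_id=1 -> matches Yara
  - order 6 (Laptop): customer_id=2 -> matches Bob
So 1 of 6 rows is dropped.

SQL:
SELECT a.product, b.name AS customer
FROM orders a
INNER JOIN customers b ON a.customer_id = b.id

Result:
product | customer
--------+---------
Desk    | Ivan    
Cable   | Ivan    
Mouse   | Ivan    
Pen     | Yara    
Laptop  | Bob     


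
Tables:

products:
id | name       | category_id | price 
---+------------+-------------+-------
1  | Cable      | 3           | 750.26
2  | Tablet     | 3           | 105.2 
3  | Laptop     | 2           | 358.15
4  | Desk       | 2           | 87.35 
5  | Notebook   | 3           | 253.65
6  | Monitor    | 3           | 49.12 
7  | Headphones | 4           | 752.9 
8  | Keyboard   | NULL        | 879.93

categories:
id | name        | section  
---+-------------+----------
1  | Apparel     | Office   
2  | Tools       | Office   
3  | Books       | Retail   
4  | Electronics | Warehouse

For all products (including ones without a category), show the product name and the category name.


LEFT JOIN keeps every row from products (the left table); where category_id has no match in categories, the category columns become NULL. Walk through each product:
  - product 1 (Cable): category_id=3 -> matches Books
  - product 2 (Tablet): category_id=3 -> matches Books
  - product 3 (Laptop): category_id=2 -> matches Tools
  - product 4 (Desk): category_id=2 -> matches Tools
  - product 5 (Notebook): category_id=3 -> matches Books
  - product 6 (Monitor): category_id=3 -> matches Books
  - product 7 (Headphones): category_id=4 -> matches Electronics
  - product 8 (Keyboard): category_id=NULL, no match -> kept with NULL
All 8 rows appear; 1 has NULL category.

SQL:
SELECT a.name, b.name AS category
FROM products a
LEFT JOIN categories b ON a.category_id = b.id

Result:
name       | category   
-----------+------------
Cable      | Books      
Tablet     | Books      
Laptop     | Tools      
Desk       | Tools      
Notebook   | Books      
Monitor    | Books      
Headphones | Electronics
Keyboard   | NULL       


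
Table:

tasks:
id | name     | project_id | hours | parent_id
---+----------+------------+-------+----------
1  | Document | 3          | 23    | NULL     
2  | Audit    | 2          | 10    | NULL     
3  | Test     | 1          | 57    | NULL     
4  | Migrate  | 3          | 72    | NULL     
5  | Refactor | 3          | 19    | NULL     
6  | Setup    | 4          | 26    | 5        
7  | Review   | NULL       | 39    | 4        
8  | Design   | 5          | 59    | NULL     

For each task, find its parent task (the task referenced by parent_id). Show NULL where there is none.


This is a self-join: tasks is joined to a second copy of itself, matching each row's parent_id to another row's id. Use LEFT JOIN so rows with parent_id=NULL are kept.
  - task 1 (Document): parent_id=NULL -> NULL
  - task 2 (Audit): parent_id=NULL -> NULL
  - task 3 (Test): parent_id=NULL -> NULL
  - task 4 (Migrate): parent_id=NULL -> NULL
  - task 5 (Refactor): parent_id=NULL -> NULL
  - task 6 (Setup): parent_id=5 -> Refactor
  - task 7 (Review): parent_id=4 -> Migrate
  - task 8 (Design): parent_id=NULL -> NULL

SQL:
SELECT a.name AS item, b.name AS parent
FROM tasks a
LEFT JOIN tasks b ON a.parent_id = b.id

Result:
item     | parent  
---------+---------
Document | NULL    
Audit    | NULL    
Test     | NULL    
Migrate  | NULL    
Refactor | NULL    
Setup    | Refactor
Review   | Migrate 
Design   | NULL    


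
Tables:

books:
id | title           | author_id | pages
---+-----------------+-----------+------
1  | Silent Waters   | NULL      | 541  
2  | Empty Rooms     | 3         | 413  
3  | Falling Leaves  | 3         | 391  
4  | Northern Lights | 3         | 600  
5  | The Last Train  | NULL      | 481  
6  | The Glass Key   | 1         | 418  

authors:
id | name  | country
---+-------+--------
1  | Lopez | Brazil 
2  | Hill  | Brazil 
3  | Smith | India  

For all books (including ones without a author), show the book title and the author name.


LEFT JOIN keeps every row from books (the left table); where author_id has no match in authors, the author columns become NULL. Walk through each book:
  - book 1 (Silent Waters): author_id=NULL, no match -> kept with NULL
  - book 2 (Empty Rooms): author_id=3 -> matches Smith
  - book 3 (Falling Leaves): author_id=3 -> matches Smith
  - book 4 (Northern Lights): author_id=3 -> matches Smith
  - book 5 (The Last Train): author_id=NULL, no match -> kept with NULL
  - book 6 (The Glass Key): author_id=1 -> matches Lopez
All 6 rows appear; 2 have NULL author.

SQL:
SELECT a.title, b.name AS author
FROM books a
LEFT JOIN authors b ON a.author_id = b.id

Result:
title           | author
----------------+-------
Silent Waters   | NULL  
Empty Rooms     | Smith 
Falling Leaves  | Smith 
Northern Lights | Smith 
The Last Train  | NULL  
The Glass Key   | Lopez 


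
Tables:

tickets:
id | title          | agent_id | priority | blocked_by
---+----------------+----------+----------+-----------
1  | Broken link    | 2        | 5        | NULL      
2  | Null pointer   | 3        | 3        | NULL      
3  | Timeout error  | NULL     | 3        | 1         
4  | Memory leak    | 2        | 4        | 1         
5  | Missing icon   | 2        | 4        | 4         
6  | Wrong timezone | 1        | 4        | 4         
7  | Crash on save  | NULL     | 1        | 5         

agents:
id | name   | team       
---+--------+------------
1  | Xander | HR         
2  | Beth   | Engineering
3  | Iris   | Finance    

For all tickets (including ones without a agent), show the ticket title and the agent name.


LEFT JOIN keeps every row from tickets (the left table); where agent_id has no match in agents, the agent columns become NULL. Walk through each ticket:
  - ticket 1 (Broken link): agent_id=2 -> matches Beth
  - ticket 2 (Null pointer): agent_id=3 -> matches Iris
  - ticket 3 (Timeout error): agent_id=NULL, no match -> kept with NULL
  - ticket 4 (Memory leak): agent_id=2 -> matches Beth
  - ticket 5 (Missing icon): agent_id=2 -> matches Beth
  - ticket 6 (Wrong timezone): agent_id=1 -> matches Xander
  - ticket 7 (Crash on save): agent_id=NULL, no match -> kept with NULL
All 7 rows appear; 2 have NULL agent.

SQL:
SELECT a.title, b.name AS agent
FROM tickets a
LEFT JOIN agents b ON a.agent_id = b.id

Result:
title          | agent 
---------------+-------
Broken link    | Beth  
Null pointer   | Iris  
Timeout error  | NULL  
Memory leak    | Beth  
Missing icon   | Beth  
Wrong timezone | Xander
Crash on save  | NULL  


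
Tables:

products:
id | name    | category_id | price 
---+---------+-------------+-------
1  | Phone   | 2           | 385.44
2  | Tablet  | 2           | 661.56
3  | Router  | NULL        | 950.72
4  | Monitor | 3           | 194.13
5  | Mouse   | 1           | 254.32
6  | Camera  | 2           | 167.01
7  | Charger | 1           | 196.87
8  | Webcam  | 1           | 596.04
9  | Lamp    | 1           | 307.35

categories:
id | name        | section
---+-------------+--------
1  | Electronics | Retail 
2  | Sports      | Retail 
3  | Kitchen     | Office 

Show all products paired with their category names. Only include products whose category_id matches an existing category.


INNER JOIN keeps only products rows whose category_id matches an id in categories. Walk through each product:
  - product 1 (Phone): category_id=2 -> matches Sports
  - product 2 (Tablet): category_id=2 -> matches Sports
  - product 3 (Router): category_id=NULL, no match -> dropped
  - product 4 (Monitor): category_id=3 -> matches Kitchen
  - product 5 (Mouse): category_id=1 -> matches Electronics
  - product 6 (Camera): category_id=2 -> matches Sports
  - product 7 (Charger): category_id=1 -> matches Electronics
  - product 8 (Webcam): category_id=1 -> matches Electronics
  - product 9 (Lamp): category_id=1 -> matches Electronics
So 1 of 9 rows is dropped.

SQL:
SELECT a.name, b.name AS category
FROM products a
INNER JOIN categories b ON a.category_id = b.id

Result:
name    | category   
--------+------------
Phone   | Sports     
Tablet  | Sports     
Monitor | Kitchen    
Mouse   | Electronics
Camera  | Sports     
Charger | Electronics
Webcam  | Electronics
Lamp    | Electronics


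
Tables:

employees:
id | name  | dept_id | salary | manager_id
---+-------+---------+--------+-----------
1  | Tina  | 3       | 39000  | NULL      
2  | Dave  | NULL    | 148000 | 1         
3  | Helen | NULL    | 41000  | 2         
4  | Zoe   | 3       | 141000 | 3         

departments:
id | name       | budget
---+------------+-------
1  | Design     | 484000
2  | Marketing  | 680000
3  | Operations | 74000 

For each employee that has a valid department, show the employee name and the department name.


INNER JOIN keeps only employees rows whose dept_id matches an id in departments. Walk through each employee:
  - employee 1 (Tina): dept_id=3 -> matches Operations
  - employee 2 (Dave): dept_id=NULL, no match -> dropped
  - employee 3 (Helen): dept_id=NULL, no match -> dropped
  - employee 4 (Zoe): dept_id=3 -> matches Operations
So 2 of 4 rows are dropped.

SQL:
SELECT a.name, b.name AS department
FROM employees a
INNER JOIN departments b ON a.dept_id = b.id

Result:
name | department
-----+-----------
Tina | Operations
Zoe  | Operations


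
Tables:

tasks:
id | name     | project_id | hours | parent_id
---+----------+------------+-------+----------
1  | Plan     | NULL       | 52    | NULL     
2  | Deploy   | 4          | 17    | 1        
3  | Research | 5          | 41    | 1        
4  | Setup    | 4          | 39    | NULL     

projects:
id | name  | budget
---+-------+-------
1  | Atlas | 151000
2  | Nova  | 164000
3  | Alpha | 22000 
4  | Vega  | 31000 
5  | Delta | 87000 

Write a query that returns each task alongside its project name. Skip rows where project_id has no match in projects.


INNER JOIN keeps only tasks rows whose project_id matches an id in projects. Walk through each task:
  - task 1 (Plan): project_id=NULL, no match -> dropped
  - task 2 (Deploy): project_id=4 -> matches Vega
  - task 3 (Research): project_id=5 -> matches Delta
  - task 4 (Setup): project_id=4 -> matches Vega
So 1 of 4 rows is dropped.

SQL:
SELECT a.name, b.name AS project
FROM tasks a
INNER JOIN projects b ON a.project_id = b.id

Result:
name     | project
---------+--------
Deploy   | Vega   
Research | Delta  
Setup    | Vega   


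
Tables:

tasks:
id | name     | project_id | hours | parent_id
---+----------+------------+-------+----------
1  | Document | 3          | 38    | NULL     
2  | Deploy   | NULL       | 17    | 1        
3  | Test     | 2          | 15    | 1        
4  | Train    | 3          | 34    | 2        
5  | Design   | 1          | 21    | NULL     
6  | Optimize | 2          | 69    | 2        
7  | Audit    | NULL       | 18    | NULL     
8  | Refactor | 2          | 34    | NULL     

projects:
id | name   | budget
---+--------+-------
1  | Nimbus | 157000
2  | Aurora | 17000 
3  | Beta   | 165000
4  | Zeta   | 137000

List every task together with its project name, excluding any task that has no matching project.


INNER JOIN keeps only tasks rows whose project_id matches an id in projects. Walk through each task:
  - task 1 (Document): project_id=3 -> matches Beta
  - task 2 (Deploy): project_id=NULL, no match -> dropped
  - task 3 (Test): project_id=2 -> matches Aurora
  - task 4 (Train): project_id=3 -> matches Beta
  - task 5 (Design): project_id=1 -> matches Nimbus
  - task 6 (Optimize): project_id=2 -> matches Aurora
  - task 7 (Audit): project_id=NULL, no match -> dropped
  - task 8 (Refactor): project_id=2 -> matches Aurora
So 2 of 8 rows are dropped.

SQL:
SELECT a.name, b.name AS project
FROM tasks a
INNER JOIN projects b ON a.project_id = b.id

Result:
name     | project
---------+--------
Document | Beta   
Test     | Aurora 
Train    | Beta   
Design   | Nimbus 
Optimize | Aurora 
Refactor | Aurora 


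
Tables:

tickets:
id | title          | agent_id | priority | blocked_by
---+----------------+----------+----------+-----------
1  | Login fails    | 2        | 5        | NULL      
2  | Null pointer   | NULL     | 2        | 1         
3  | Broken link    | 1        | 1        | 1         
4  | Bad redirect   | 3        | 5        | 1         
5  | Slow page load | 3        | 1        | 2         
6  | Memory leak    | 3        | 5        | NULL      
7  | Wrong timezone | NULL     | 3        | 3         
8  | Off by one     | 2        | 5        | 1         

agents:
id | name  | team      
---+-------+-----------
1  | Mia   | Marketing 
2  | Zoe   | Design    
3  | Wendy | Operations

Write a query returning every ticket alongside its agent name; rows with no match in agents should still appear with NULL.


LEFT JOIN keeps every row from tickets (the left table); where agent_id has no match in agents, the agent columns become NULL. Walk through each ticket:
  - ticket 1 (Login fails): agent_id=2 -> matches Zoe
  - ticket 2 (Null pointer): agent_id=NULL, no match -> kept with NULL
  - ticket 3 (Broken link): agent_id=1 -> matches Mia
  - ticket 4 (Bad redirect): agent_id=3 -> matches Wendy
  - ticket 5 (Slow page load): agent_id=3 -> matches Wendy
  - ticket 6 (Memory leak): agent_id=3 -> matches Wendy
  - ticket 7 (Wrong timezone): agent_id=NULL, no match -> kept with NULL
  - ticket 8 (Off by one): agent_id=2 -> matches Zoe
All 8 rows appear; 2 have NULL agent.

SQL:
SELECT a.title, b.name AS agent
FROM tickets a
LEFT JOIN agents b ON a.agent_id = b.id

Result:
title          | agent
---------------+------
Login fails    | Zoe  
Null pointer   | NULL 
Broken link    | Mia  
Bad redirect   | Wendy
Slow page load | Wendy
Memory leak    | Wendy
Wrong timezone | NULL 
Off by one     | Zoe  


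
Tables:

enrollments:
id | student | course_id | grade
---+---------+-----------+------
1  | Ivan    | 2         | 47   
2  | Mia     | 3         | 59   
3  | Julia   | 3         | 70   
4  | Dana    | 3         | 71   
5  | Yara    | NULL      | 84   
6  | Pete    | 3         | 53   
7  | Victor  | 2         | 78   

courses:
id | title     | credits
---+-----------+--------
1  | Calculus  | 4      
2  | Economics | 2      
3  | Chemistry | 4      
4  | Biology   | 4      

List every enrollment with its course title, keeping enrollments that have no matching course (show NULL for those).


LEFT JOIN keeps every row from enrollments (the left table); where course_id has no match in courses, the course columns become NULL. Walk through each enrollment:
  - enrollment 1 (Ivan): course_id=2 -> matches Economics
  - enrollment 2 (Mia): course_id=3 -> matches Chemistry
  - enrollment 3 (Julia): course_id=3 -> matches Chemistry
  - enrollment 4 (Dana): course_id=3 -> matches Chemistry
  - enrollment 5 (Yara): course_id=NULL, no match -> kept with NULL
  - enrollment 6 (Pete): course_id=3 -> matches Chemistry
  - enrollment 7 (Victor): course_id=2 -> matches Economics
All 7 rows appear; 1 has NULL course.

SQL:
SELECT a.student, b.title AS course
FROM enrollments a
LEFT JOIN courses b ON a.course_id = b.id

Result:
student | course   
--------+----------
Ivan    | Economics
Mia     | Chemistry
Julia   | Chemistry
Dana    | Chemistry
Yara    | NULL     
Pete    | Chemistry
Victor  | Economics


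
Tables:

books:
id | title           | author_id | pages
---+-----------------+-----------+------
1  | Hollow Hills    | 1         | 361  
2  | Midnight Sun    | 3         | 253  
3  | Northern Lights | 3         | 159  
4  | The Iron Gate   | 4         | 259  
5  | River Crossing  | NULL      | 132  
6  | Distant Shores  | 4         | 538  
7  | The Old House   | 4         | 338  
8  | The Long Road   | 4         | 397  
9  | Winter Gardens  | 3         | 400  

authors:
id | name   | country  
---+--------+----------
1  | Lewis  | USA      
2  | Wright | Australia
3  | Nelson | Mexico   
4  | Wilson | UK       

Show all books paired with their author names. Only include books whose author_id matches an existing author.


INNER JOIN keeps only books rows whose author_id matches an id in authors. Walk through each book:
  - book 1 (Hollow Hills): author_id=1 -> matches Lewis
  - book 2 (Midnight Sun): author_id=3 -> matches Nelson
  - book 3 (Northern Lights): author_id=3 -> matches Nelson
  - book 4 (The Iron Gate): author_id=4 -> matches Wilson
  - book 5 (River Crossing): author_id=NULL, no match -> dropped
  - book 6 (Distant Shores): author_id=4 -> matches Wilson
  - book 7 (The Old House): author_id=4 -> matches Wilson
  - book 8 (The Long Road): author_id=4 -> matches Wilson
  - book 9 (Winter Gardens): author_id=3 -> matches Nelson
So 1 of 9 rows is dropped.

SQL:
SELECT a.title, b.name AS author
FROM books a
INNER JOIN authors b ON a.author_id = b.id

Result:
title           | author
----------------+-------
Hollow Hills    | Lewis 
Midnight Sun    | Nelson
Northern Lights | Nelson
The Iron Gate   | Wilson
Distant Shores  | Wilson
The Old House   | Wilson
The Long Road   | Wilson
Winter Gardens  | Nelson


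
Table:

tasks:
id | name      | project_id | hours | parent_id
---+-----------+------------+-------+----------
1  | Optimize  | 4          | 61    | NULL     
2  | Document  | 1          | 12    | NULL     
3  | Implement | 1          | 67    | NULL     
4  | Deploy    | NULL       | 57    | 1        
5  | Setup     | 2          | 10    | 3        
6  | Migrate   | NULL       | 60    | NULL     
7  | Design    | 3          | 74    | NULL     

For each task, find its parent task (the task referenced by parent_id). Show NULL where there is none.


This is a self-join: tasks is joined to a second copy of itself, matching each row's parent_id to another row's id. Use LEFT JOIN so rows with parent_id=NULL are kept.
  - task 1 (Optimize): parent_id=NULL -> NULL
  - task 2 (Document): parent_id=NULL -> NULL
  - task 3 (Implement): parent_id=NULL -> NULL
  - task 4 (Deploy): parent_id=1 -> Optimize
  - task 5 (Setup): parent_id=3 -> Implement
  - task 6 (Migrate): parent_id=NULL -> NULL
  - task 7 (Design): parent_id=NULL -> NULL

SQL:
SELECT a.name AS item, b.name AS parent
FROM tasks a
LEFT JOIN tasks b ON a.parent_id = b.id

Result:
item      | parent   
----------+----------
Optimize  | NULL     
Document  | NULL     
Implement | NULL     
Deploy    | Optimize 
Setup     | Implement
Migrate   | NULL     
Design    | NULL     


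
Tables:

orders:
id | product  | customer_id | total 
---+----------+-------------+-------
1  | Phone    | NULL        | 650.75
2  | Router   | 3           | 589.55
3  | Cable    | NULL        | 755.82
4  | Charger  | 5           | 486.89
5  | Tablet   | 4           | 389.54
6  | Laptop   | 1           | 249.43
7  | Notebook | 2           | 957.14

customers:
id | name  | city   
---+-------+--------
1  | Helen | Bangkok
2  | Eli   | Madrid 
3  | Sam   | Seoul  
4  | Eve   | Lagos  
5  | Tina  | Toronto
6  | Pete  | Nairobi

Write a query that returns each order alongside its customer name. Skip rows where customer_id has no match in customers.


INNER JOIN keeps only orders rows whose customer_id matches an id in customers. Walk through each order:
  - order 1 (Phone): customer_id=NULL, no match -> dropped
  - order 2 (Router): customer_id=3 -> matches Sam
  - order 3 (Cable): customer_id=NULL, no match -> dropped
  - order 4 (Charger): customer_id=5 -> matches Tina
  - order 5 (Tablet): customer_id=4 -> matches Eve
  - order 6 (Laptop): customer_id=1 -> matches Helen
  - order 7 (Notebook): customer_id=2 -> matches Eli
So 2 of 7 rows are dropped.

SQL:
SELECT a.product, b.name AS customer
FROM orders a
INNER JOIN customers b ON a.customer_id = b.id

Result:
product  | customer
---------+---------
Router   | Sam     
Charger  | Tina    
Tablet   | Eve     
Laptop   | Helen   
Notebook | Eli     


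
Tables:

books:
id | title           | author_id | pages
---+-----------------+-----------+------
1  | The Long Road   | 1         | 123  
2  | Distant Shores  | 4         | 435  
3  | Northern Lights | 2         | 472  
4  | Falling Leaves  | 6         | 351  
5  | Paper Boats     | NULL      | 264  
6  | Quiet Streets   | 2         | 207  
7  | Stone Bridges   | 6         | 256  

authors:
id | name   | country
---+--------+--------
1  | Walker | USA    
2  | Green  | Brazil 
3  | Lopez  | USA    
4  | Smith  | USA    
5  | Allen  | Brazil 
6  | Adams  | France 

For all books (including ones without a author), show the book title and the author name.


LEFT JOIN keeps every row from books (the left table); where author_id has no match in authors, the author columns become NULL. Walk through each book:
  - book 1 (The Long Road): author_id=1 -> matches Walker
  - book 2 (Distant Shores): author_id=4 -> matches Smith
  - book 3 (Northern Lights): author_id=2 -> matches Green
  - book 4 (Falling Leaves): author_id=6 -> matches Adams
  - book 5 (Paper Boats): author_id=NULL, no match -> kept with NULL
  - book 6 (Quiet Streets): author_id=2 -> matches Green
  - book 7 (Stone Bridges): author_id=6 -> matches Adams
All 7 rows appear; 1 has NULL author.

SQL:
SELECT a.title, b.name AS author
FROM books a
LEFT JOIN authors b ON a.author_id = b.id

Result:
title           | author
----------------+-------
The Long Road   | Walker
Distant Shores  | Smith 
Northern Lights | Green 
Falling Leaves  | Adams 
Paper Boats     | NULL  
Quiet Streets   | Green 
Stone Bridges   | Adams 


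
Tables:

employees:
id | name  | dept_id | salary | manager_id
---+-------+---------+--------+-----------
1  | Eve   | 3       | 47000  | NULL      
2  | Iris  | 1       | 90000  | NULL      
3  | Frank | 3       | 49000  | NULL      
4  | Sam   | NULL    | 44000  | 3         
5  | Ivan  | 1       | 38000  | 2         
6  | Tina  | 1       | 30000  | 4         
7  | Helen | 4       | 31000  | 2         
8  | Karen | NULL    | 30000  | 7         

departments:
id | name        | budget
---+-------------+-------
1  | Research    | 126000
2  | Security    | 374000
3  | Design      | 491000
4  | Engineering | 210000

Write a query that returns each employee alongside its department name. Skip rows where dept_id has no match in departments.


INNER JOIN keeps only employees rows whose dept_id matches an id in departments. Walk through each employee:
  - employee 1 (Eve): dept_id=3 -> matches Design
  - employee 2 (Iris): dept_id=1 -> matches Research
  - employee 3 (Frank): dept_id=3 -> matches Design
  - employee 4 (Sam): dept_id=NULL, no match -> dropped
  - employee 5 (Ivan): dept_id=1 -> matches Research
  - employee 6 (Tina): dept_id=1 -> matches Research
  - employee 7 (Helen): dept_id=4 -> matches Engineering
  - employee 8 (Karen): dept_id=NULL, no match -> dropped
So 2 of 8 rows are dropped.

SQL:
SELECT a.name, b.name AS department
FROM employees a
INNER JOIN departments b ON a.dept_id = b.id

Result:
name  | department 
------+------------
Eve   | Design     
Iris  | Research   
Frank | Design     
Ivan  | Research   
Tina  | Research   
Helen | Engineering


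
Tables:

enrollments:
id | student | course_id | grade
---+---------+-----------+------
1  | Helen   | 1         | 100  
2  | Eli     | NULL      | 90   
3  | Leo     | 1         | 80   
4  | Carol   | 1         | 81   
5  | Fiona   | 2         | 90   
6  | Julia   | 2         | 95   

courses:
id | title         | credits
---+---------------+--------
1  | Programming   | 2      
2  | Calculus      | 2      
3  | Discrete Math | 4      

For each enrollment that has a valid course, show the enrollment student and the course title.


INNER JOIN keeps only enrollments rows whose course_id matches an id in courses. Walk through each enrollment:
  - enrollment 1 (Helen): course_id=1 -> matches Programming
  - enrollment 2 (Eli): course_id=NULL, no match -> dropped
  - enrollment 3 (Leo): course_id=1 -> matches Programming
  - enrollment 4 (Carol): course_id=1 -> matches Programming
  - enrollment 5 (Fiona): course_id=2 -> matches Calculus
  - enrollment 6 (Julia): course_id=2 -> matches Calculus
So 1 of 6 rows is dropped.

SQL:
SELECT a.student, b.title AS course
FROM enrollments a
INNER JOIN courses b ON a.course_id = b.id

Result:
student | course     
--------+------------
Helen   | Programming
Leo     | Programming
Carol   | Programming
Fiona   | Calculus   
Julia   | Calculus   


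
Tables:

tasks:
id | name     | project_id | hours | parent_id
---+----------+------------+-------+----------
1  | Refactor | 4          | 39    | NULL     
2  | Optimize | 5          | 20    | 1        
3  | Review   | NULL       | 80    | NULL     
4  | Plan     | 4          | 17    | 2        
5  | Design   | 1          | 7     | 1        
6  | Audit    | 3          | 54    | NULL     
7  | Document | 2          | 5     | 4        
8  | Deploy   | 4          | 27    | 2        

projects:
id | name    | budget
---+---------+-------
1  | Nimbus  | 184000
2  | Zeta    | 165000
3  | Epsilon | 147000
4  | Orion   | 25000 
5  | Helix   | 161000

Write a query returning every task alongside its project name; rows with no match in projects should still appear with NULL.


LEFT JOIN keeps every row from tasks (the left table); where project_id has no match in projects, the project columns become NULL. Walk through each task:
  - task 1 (Refactor): project_id=4 -> matches Orion
  - task 2 (Optimize): project_id=5 -> matches Helix
  - task 3 (Review): project_id=NULL, no match -> kept with NULL
  - task 4 (Plan): project_id=4 -> matches Orion
  - task 5 (Design): project_id=1 -> matches Nimbus
  - task 6 (Audit): project_id=3 -> matches Epsilon
  - task 7 (Document): project_id=2 -> matches Zeta
  - task 8 (Deploy): project_id=4 -> matches Orion
All 8 rows appear; 1 has NULL project.

SQL:
SELECT a.name, b.name AS project
FROM tasks a
LEFT JOIN projects b ON a.project_id = b.id

Result:
name     | project
---------+--------
Refactor | Orion  
Optimize | Helix  
Review   | NULL   
Plan     | Orion  
Design   | Nimbus 
Audit    | Epsilon
Document | Zeta   
Deploy   | Orion  
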